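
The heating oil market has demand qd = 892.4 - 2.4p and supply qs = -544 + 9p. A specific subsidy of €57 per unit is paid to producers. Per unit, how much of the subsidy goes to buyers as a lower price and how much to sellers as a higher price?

Buyers gain €45 per unit; sellers gain €12 per unit

Pre-subsidy: 892.4 - 2.4p = -544 + 9p gives p* = 126, q* = 590.
With the subsidy, sellers receive ps = pb + 57 for each unit, where pb is the price buyers pay.
Supply in terms of pb becomes qs = -544 + 9(pb + 57) = -31 + 9pb. Setting this equal to demand: 892.4 - 2.4pb = -31 + 9pb, so pb = 81.
Sellers receive ps = 81 + 57 = 138; q' = 892.4 − 2.4·81 = 698.
Buyers' price falls by p* − pb = 126 − 81 = 45; sellers' price rises by ps − p* = 138 − 126 = 12.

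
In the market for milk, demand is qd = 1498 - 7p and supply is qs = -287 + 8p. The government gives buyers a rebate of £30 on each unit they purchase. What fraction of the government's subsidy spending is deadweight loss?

Pre-subsidy: 1498 - 7p = -287 + 8p gives p* = 119, q* = 665.
With the rebate, buyers effectively pay pb = ps − 30, where ps is the price sellers receive.
Demand in terms of ps becomes qd = 1498 − 7(ps − 30) = 1708 - 7ps. Setting this equal to supply: 1708 - 7ps = -287 + 8ps, so ps = 133.
Buyers pay pb = 133 − 30 = 103; q' = -287 + 8·133 = 777.
ΔCS = ½(665 + 777)(119 − 103) = 11536; ΔPS = ½(665 + 777)(133 − 119) = 10094.
Government spending = 30 × 777 = 23310.
DWL = ½ × 30 × (777 − 665) = 1680; fraction = 1680 / 23310 = 8/111.

DWL / government spending = 8/111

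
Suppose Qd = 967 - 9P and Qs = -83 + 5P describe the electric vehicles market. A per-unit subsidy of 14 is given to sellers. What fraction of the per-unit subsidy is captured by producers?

Pre-subsidy: 967 - 9P = -83 + 5P gives P* = 75, Q* = 292.
With the subsidy, sellers receive Ps = Pb + 14 for each unit, where Pb is the price buyers pay.
Supply in terms of Pb becomes Qs = -83 + 5(Pb + 14) = -13 + 5Pb. Setting this equal to demand: 967 - 9Pb = -13 + 5Pb, so Pb = 70.
Sellers receive Ps = 70 + 14 = 84; Q' = 967 − 9·70 = 337.
Buyers' price falls by P* − Pb = 75 − 70 = 5; sellers' price rises by Ps − P* = 84 − 75 = 9.
So producers capture 9/14 = 9/14 of each unit of subsidy.

Producer share = 9/14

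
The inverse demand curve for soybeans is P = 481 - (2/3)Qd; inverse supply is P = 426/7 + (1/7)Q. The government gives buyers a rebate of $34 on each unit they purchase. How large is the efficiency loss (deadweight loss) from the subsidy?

Deadweight loss = $714

Pre-subsidy: 481 - (2/3)Q = 426/7 + (1/7)Q gives Q* = 519 and P* = 135.
With the rebate, buyers effectively pay Pb = Ps − 34, where Ps is the price sellers receive.
On the curves, Pb = 481 - (2/3)Q and Ps = 426/7 + (1/7)Q; the wedge Ps − Pb = 34 gives 426/7 + (1/7)Q − (481 - (2/3)Q) = 34, so Q' = 561.
Then Pb = 481 − (2/3)·561 = 107 and Ps = 426/7 + (1/7)·561 = 141.
The subsidy expands output by 561 − 519 = 42 past the efficient level; on those units the gap between marginal cost and willingness to pay runs from 0 up to 34.
DWL = ½ × 34 × 42 = 714.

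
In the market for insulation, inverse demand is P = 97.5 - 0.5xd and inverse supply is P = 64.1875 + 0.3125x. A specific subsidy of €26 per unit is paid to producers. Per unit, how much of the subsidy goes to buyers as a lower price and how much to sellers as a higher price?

Buyers gain €16 per unit; sellers gain €10 per unit

Pre-subsidy: 97.5 - 0.5x = 64.1875 + 0.3125x gives x* = 41 and P* = 77.
With the subsidy, sellers receive Ps = Pb + 26 for each unit, where Pb is the price buyers pay.
On the curves, Pb = 97.5 - 0.5x and Ps = 64.1875 + 0.3125x; the wedge Ps − Pb = 26 gives 64.1875 + 0.3125x − (97.5 - 0.5x) = 26, so x' = 73.
Then Pb = 97.5 − 0.5·73 = 61 and Ps = 64.1875 + 0.3125·73 = 87.
Buyers' price falls by P* − Pb = 77 − 61 = 16; sellers' price rises by Ps − P* = 87 − 77 = 10.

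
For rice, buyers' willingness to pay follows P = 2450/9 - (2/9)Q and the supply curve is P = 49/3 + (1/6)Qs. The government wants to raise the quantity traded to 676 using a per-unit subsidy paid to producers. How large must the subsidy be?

At Q = 676, from the demand curve buyers pay Pb = 2450/9 − (2/9)·676 = 122; from the supply curve sellers need Ps = 49/3 + (1/6)·676 = 129.
The subsidy must fill the gap: s = Ps − Pb = 129 − 122 = 7.

Required subsidy s = 7 per unit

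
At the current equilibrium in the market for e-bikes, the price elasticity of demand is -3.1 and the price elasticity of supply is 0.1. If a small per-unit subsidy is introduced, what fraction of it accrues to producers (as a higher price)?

Producer share = 0.96875

For a small subsidy around the equilibrium, the benefit split depends on the relative slopes, which at a point are proportional to the elasticities.
Buyer share = εs/(εs + |εd|) = 0.1/(0.1 + 3.1) = 0.03125; seller share = |εd|/(εs + |εd|) = 0.96875.
So producers capture 0.96875 of the subsidy.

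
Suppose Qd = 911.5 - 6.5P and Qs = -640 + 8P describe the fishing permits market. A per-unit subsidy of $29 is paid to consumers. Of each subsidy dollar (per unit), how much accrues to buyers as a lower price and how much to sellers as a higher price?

Buyers gain $16 per unit; sellers gain $13 per unit

Pre-subsidy: 911.5 - 6.5P = -640 + 8P gives P* = 107, Q* = 216.
With the rebate, buyers effectively pay Pb = Ps − 29, where Ps is the price sellers receive.
Demand in terms of Ps becomes Qd = 911.5 − 6.5(Ps − 29) = 1100 - 6.5Ps. Setting this equal to supply: 1100 - 6.5Ps = -640 + 8Ps, so Ps = 120.
Buyers pay Pb = 120 − 29 = 91; Q' = -640 + 8·120 = 320.
Buyers' price falls by P* − Pb = 107 − 91 = 16; sellers' price rises by Ps − P* = 120 − 107 = 13.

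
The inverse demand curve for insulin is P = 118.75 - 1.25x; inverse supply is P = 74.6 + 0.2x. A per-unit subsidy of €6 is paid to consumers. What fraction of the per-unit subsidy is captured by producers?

Pre-subsidy: 118.75 - 1.25x = 74.6 + 0.2x gives x* = 883/29 and P* = 2340/29.
With the rebate, buyers effectively pay Pb = Ps − 6, where Ps is the price sellers receive.
On the curves, Pb = 118.75 - 1.25x and Ps = 74.6 + 0.2x; the wedge Ps − Pb = 6 gives 74.6 + 0.2x − (118.75 - 1.25x) = 6, so x' = 1003/29.
Then Pb = 118.75 − 1.25·(1003/29) = 2190/29 and Ps = 74.6 + 0.2·(1003/29) = 2364/29.
Buyers' price falls by P* − Pb = 2340/29 − 2190/29 = 150/29; sellers' price rises by Ps − P* = 2364/29 − 2340/29 = 24/29.
So producers capture (24/29)/6 = 4/29 of each unit of subsidy.

Producer share = 4/29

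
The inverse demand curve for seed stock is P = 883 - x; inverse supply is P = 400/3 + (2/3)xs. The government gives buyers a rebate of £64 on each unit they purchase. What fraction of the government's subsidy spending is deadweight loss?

DWL / government spending = 96/2441

Pre-subsidy: 883 - x = 400/3 + (2/3)x gives x* = 449.8 and P* = 433.2.
With the rebate, buyers effectively pay Pb = Ps − 64, where Ps is the price sellers receive.
On the curves, Pb = 883 - x and Ps = 400/3 + (2/3)x; the wedge Ps − Pb = 64 gives 400/3 + (2/3)x − (883 - x) = 64, so x' = 488.2.
Then Pb = 883 − 1·488.2 = 394.8 and Ps = 400/3 + (2/3)·488.2 = 458.8.
ΔCS = ½(449.8 + 488.2)(433.2 − 394.8) = 18009.6; ΔPS = ½(449.8 + 488.2)(458.8 − 433.2) = 12006.4.
Government spending = 64 × 488.2 = 31244.8.
DWL = ½ × 64 × (488.2 − 449.8) = 1228.8; fraction = 1228.8 / 31244.8 = 96/2441.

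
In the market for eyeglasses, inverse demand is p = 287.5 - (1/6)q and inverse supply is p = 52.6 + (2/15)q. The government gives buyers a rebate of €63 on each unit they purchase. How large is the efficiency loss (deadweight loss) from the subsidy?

Deadweight loss = €6615

Pre-subsidy: 287.5 - (1/6)q = 52.6 + (2/15)q gives q* = 783 and p* = 157.
With the rebate, buyers effectively pay pb = ps − 63, where ps is the price sellers receive.
On the curves, pb = 287.5 - (1/6)q and ps = 52.6 + (2/15)q; the wedge ps − pb = 63 gives 52.6 + (2/15)q − (287.5 - (1/6)q) = 63, so q' = 993.
Then pb = 287.5 − (1/6)·993 = 122 and ps = 52.6 + (2/15)·993 = 185.
The subsidy expands output by 993 − 783 = 210 past the efficient level; on those units the gap between marginal cost and willingness to pay runs from 0 up to 63.
DWL = ½ × 63 × 210 = 6615.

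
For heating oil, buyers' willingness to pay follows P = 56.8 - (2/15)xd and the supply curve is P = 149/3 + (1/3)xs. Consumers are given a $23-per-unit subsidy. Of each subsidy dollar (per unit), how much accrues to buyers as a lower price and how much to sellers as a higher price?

Buyers gain 46/7 per unit; sellers gain 115/7 per unit

Pre-subsidy: 56.8 - (2/15)x = 149/3 + (1/3)x gives x* = 107/7 and P* = 1150/21.
With the rebate, buyers effectively pay Pb = Ps − 23, where Ps is the price sellers receive.
On the curves, Pb = 56.8 - (2/15)x and Ps = 149/3 + (1/3)x; the wedge Ps − Pb = 23 gives 149/3 + (1/3)x − (56.8 - (2/15)x) = 23, so x' = 452/7.
Then Pb = 56.8 − (2/15)·(452/7) = 1012/21 and Ps = 149/3 + (1/3)·(452/7) = 1495/21.
Buyers' price falls by P* − Pb = 1150/21 − 1012/21 = 46/7; sellers' price rises by Ps − P* = 1495/21 − 1150/21 = 115/7.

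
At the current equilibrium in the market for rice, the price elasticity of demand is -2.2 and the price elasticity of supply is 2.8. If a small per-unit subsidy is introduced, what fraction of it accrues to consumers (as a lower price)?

Consumer share = 0.56

For a small subsidy around the equilibrium, the benefit split depends on the relative slopes, which at a point are proportional to the elasticities.
Buyer share = εs/(εs + |εd|) = 2.8/(2.8 + 2.2) = 0.56; seller share = |εd|/(εs + |εd|) = 0.44.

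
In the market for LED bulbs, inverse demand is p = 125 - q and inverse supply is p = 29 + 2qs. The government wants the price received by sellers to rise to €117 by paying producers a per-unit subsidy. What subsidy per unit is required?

At a seller price of 117, quantity supplied is -14.5 + 0.5·117 = 44.
Buyers absorb 44 only when they pay pb = 125 − 1·44 = 81.
s = ps − pb = 117 − 81 = 36.

Required subsidy s = €36 per unit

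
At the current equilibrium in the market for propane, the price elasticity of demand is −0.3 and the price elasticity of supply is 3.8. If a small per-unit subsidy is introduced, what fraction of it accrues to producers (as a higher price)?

For a small subsidy around the equilibrium, the benefit split depends on the relative slopes, which at a point are proportional to the elasticities.
Buyer share = εs/(εs + |εd|) = 3.8/(3.8 + 0.3) = 38/41; seller share = |εd|/(εs + |εd|) = 3/41.
So producers capture 3/41 of the subsidy.

Producer share = 3/41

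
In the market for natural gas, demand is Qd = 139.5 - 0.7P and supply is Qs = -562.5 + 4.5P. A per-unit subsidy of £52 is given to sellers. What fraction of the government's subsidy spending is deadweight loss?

DWL / government spending = 7/34

Pre-subsidy: 139.5 - 0.7P = -562.5 + 4.5P gives P* = 135, Q* = 45.
With the subsidy, sellers receive Ps = Pb + 52 for each unit, where Pb is the price buyers pay.
Supply in terms of Pb becomes Qs = -562.5 + 4.5(Pb + 52) = -328.5 + 4.5Pb. Setting this equal to demand: 139.5 - 0.7Pb = -328.5 + 4.5Pb, so Pb = 90.
Sellers receive Ps = 90 + 52 = 142; Q' = 139.5 − 0.7·90 = 76.5.
ΔCS = ½(45 + 76.5)(135 − 90) = 2733.75; ΔPS = ½(45 + 76.5)(142 − 135) = 425.25.
Government spending = 52 × 76.5 = 3978.
DWL = ½ × 52 × (76.5 − 45) = 819; fraction = 819 / 3978 = 7/34.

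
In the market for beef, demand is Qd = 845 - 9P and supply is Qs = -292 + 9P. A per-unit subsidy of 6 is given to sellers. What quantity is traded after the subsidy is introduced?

Q' = 303.5

Pre-subsidy: 845 - 9P = -292 + 9P gives P* = 379/6, Q* = 276.5.
With the subsidy, sellers receive Ps = Pb + 6 for each unit, where Pb is the price buyers pay.
Supply in terms of Pb becomes Qs = -292 + 9(Pb + 6) = -238 + 9Pb. Setting this equal to demand: 845 - 9Pb = -238 + 9Pb, so Pb = 361/6.
Sellers receive Ps = 361/6 + 6 = 397/6; Q' = 845 − 9·(361/6) = 303.5.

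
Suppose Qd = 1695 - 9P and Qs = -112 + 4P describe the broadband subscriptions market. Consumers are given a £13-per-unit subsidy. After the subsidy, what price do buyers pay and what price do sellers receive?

Buyers pay £135; sellers receive £148

Pre-subsidy: 1695 - 9P = -112 + 4P gives P* = 139, Q* = 444.
With the rebate, buyers effectively pay Pb = Ps − 13, where Ps is the price sellers receive.
Demand in terms of Ps becomes Qd = 1695 − 9(Ps − 13) = 1812 - 9Ps. Setting this equal to supply: 1812 - 9Ps = -112 + 4Ps, so Ps = 148.
Buyers pay Pb = 148 − 13 = 135; Q' = -112 + 4·148 = 480.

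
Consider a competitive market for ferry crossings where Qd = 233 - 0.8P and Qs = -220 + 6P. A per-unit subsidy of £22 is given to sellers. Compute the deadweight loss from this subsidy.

Deadweight loss = 2904/17

Pre-subsidy: 233 - 0.8P = -220 + 6P gives P* = 2265/34, Q* = 3055/17.
With the subsidy, sellers receive Ps = Pb + 22 for each unit, where Pb is the price buyers pay.
Supply in terms of Pb becomes Qs = -220 + 6(Pb + 22) = -88 + 6Pb. Setting this equal to demand: 233 - 0.8Pb = -88 + 6Pb, so Pb = 1605/34.
Sellers receive Ps = 1605/34 + 22 = 2353/34; Q' = 233 − 0.8·(1605/34) = 3319/17.
The subsidy expands output by 3319/17 − 3055/17 = 264/17 past the efficient level; on those units the gap between marginal cost and willingness to pay runs from 0 up to 22.
DWL = ½ × 22 × 264/17 = 2904/17.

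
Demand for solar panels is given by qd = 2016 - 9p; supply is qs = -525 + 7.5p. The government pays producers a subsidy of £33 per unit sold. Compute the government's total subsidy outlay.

Pre-subsidy: 2016 - 9p = -525 + 7.5p gives p* = 154, q* = 630.
With the subsidy, sellers receive ps = pb + 33 for each unit, where pb is the price buyers pay.
Supply in terms of pb becomes qs = -525 + 7.5(pb + 33) = -277.5 + 7.5pb. Setting this equal to demand: 2016 - 9pb = -277.5 + 7.5pb, so pb = 139.
Sellers receive ps = 139 + 33 = 172; q' = 2016 − 9·139 = 765.
Government outlay = subsidy × quantity = 33 × 765 = 25245.

Government cost = £25245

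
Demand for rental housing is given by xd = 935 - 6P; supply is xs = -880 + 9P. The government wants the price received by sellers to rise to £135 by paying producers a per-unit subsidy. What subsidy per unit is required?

Required subsidy s = £35 per unit

At a seller price of 135, quantity supplied is -880 + 9·135 = 335.
Buyers absorb 335 only when they pay Pb with 935 − 6·Pb = 335, i.e. Pb = 100.
s = Ps − Pb = 135 − 100 = 35.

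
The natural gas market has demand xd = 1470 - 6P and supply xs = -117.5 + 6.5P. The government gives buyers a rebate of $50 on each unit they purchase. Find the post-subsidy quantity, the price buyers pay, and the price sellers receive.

x' = 864; buyers pay $101; sellers receive $151

Pre-subsidy: 1470 - 6P = -117.5 + 6.5P gives P* = 127, x* = 708.
With the rebate, buyers effectively pay Pb = Ps − 50, where Ps is the price sellers receive.
Demand in terms of Ps becomes xd = 1470 − 6(Ps − 50) = 1770 - 6Ps. Setting this equal to supply: 1770 - 6Ps = -117.5 + 6.5Ps, so Ps = 151.
Buyers pay Pb = 151 − 50 = 101; x' = -117.5 + 6.5·151 = 864.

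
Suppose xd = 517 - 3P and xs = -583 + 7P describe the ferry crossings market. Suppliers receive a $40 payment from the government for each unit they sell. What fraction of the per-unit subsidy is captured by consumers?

Pre-subsidy: 517 - 3P = -583 + 7P gives P* = 110, x* = 187.
With the subsidy, sellers receive Ps = Pb + 40 for each unit, where Pb is the price buyers pay.
Supply in terms of Pb becomes xs = -583 + 7(Pb + 40) = -303 + 7Pb. Setting this equal to demand: 517 - 3Pb = -303 + 7Pb, so Pb = 82.
Sellers receive Ps = 82 + 40 = 122; x' = 517 − 3·82 = 271.
Buyers' price falls by P* − Pb = 110 − 82 = 28; sellers' price rises by Ps − P* = 122 − 110 = 12.
So consumers capture 28/40 = 0.7 of each unit of subsidy.

Consumer share = 0.7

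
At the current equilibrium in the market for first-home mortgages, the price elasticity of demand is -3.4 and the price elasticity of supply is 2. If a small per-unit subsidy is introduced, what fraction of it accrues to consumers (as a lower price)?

Consumer share = 10/27

For a small subsidy around the equilibrium, the benefit split depends on the relative slopes, which at a point are proportional to the elasticities.
Buyer share = εs/(εs + |εd|) = 2/(2 + 3.4) = 10/27; seller share = |εd|/(εs + |εd|) = 17/27.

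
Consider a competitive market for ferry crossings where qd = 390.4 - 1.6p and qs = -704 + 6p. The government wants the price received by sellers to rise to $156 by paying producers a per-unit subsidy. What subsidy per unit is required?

At a seller price of 156, quantity supplied is -704 + 6·156 = 232.
Buyers absorb 232 only when they pay pb with 390.4 − 1.6·pb = 232, i.e. pb = 99.
s = ps − pb = 156 − 99 = 57.

Required subsidy s = $57 per unit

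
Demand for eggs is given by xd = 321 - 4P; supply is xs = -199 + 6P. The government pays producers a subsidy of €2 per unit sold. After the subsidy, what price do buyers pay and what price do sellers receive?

Pre-subsidy: 321 - 4P = -199 + 6P gives P* = 52, x* = 113.
With the subsidy, sellers receive Ps = Pb + 2 for each unit, where Pb is the price buyers pay.
Supply in terms of Pb becomes xs = -199 + 6(Pb + 2) = -187 + 6Pb. Setting this equal to demand: 321 - 4Pb = -187 + 6Pb, so Pb = 50.8.
Sellers receive Ps = 50.8 + 2 = 52.8; x' = 321 − 4·50.8 = 117.8.

Buyers pay €50.8; sellers receive €52.8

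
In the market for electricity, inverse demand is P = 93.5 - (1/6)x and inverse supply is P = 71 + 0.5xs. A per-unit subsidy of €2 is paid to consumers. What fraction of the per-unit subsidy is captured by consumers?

Pre-subsidy: 93.5 - (1/6)x = 71 + 0.5x gives x* = 33.75 and P* = 87.875.
With the rebate, buyers effectively pay Pb = Ps − 2, where Ps is the price sellers receive.
On the curves, Pb = 93.5 - (1/6)x and Ps = 71 + 0.5x; the wedge Ps − Pb = 2 gives 71 + 0.5x − (93.5 - (1/6)x) = 2, so x' = 36.75.
Then Pb = 93.5 − (1/6)·36.75 = 87.375 and Ps = 71 + 0.5·36.75 = 89.375.
Buyers' price falls by P* − Pb = 87.875 − 87.375 = 0.5; sellers' price rises by Ps − P* = 89.375 − 87.875 = 1.5.
So consumers capture 0.5/2 = 0.25 of each unit of subsidy.

Consumer share = 0.25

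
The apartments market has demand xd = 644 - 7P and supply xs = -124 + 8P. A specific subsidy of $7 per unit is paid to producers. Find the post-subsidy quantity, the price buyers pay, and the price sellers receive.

Pre-subsidy: 644 - 7P = -124 + 8P gives P* = 51.2, x* = 285.6.
With the subsidy, sellers receive Ps = Pb + 7 for each unit, where Pb is the price buyers pay.
Supply in terms of Pb becomes xs = -124 + 8(Pb + 7) = -68 + 8Pb. Setting this equal to demand: 644 - 7Pb = -68 + 8Pb, so Pb = 712/15.
Sellers receive Ps = 712/15 + 7 = 817/15; x' = 644 − 7·(712/15) = 4676/15.

x' = 4676/15; buyers pay 712/15; sellers receive 817/15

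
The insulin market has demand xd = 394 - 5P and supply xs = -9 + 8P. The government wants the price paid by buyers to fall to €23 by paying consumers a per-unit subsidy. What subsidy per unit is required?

At a buyer price of 23, quantity demanded is 394 − 5·23 = 279.
Sellers supply 279 only when they receive Ps with -9 + 8·Ps = 279, i.e. Ps = 36.
s = Ps − Pb = 36 − 23 = 13.

Required subsidy s = €13 per unit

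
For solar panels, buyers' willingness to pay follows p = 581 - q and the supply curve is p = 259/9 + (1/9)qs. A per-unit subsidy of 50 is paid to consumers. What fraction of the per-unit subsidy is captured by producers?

Producer share = 0.1

Pre-subsidy: 581 - q = 259/9 + (1/9)q gives q* = 497 and p* = 84.
With the rebate, buyers effectively pay pb = ps − 50, where ps is the price sellers receive.
On the curves, pb = 581 - q and ps = 259/9 + (1/9)q; the wedge ps − pb = 50 gives 259/9 + (1/9)q − (581 - q) = 50, so q' = 542.
Then pb = 581 − 1·542 = 39 and ps = 259/9 + (1/9)·542 = 89.
Buyers' price falls by p* − pb = 84 − 39 = 45; sellers' price rises by ps − p* = 89 − 84 = 5.
So producers capture 5/50 = 0.1 of each unit of subsidy.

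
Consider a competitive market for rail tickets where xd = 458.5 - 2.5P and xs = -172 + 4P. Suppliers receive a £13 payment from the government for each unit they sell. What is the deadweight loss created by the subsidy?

Pre-subsidy: 458.5 - 2.5P = -172 + 4P gives P* = 97, x* = 216.
With the subsidy, sellers receive Ps = Pb + 13 for each unit, where Pb is the price buyers pay.
Supply in terms of Pb becomes xs = -172 + 4(Pb + 13) = -120 + 4Pb. Setting this equal to demand: 458.5 - 2.5Pb = -120 + 4Pb, so Pb = 89.
Sellers receive Ps = 89 + 13 = 102; x' = 458.5 − 2.5·89 = 236.
The subsidy expands output by 236 − 216 = 20 past the efficient level; on those units the gap between marginal cost and willingness to pay runs from 0 up to 13.
DWL = ½ × 13 × 20 = 130.

Deadweight loss = £130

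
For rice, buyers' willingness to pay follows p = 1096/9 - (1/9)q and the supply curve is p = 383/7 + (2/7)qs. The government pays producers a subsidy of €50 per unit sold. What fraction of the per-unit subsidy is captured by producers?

Pre-subsidy: 1096/9 - (1/9)q = 383/7 + (2/7)q gives q* = 169 and p* = 103.
With the subsidy, sellers receive ps = pb + 50 for each unit, where pb is the price buyers pay.
On the curves, pb = 1096/9 - (1/9)q and ps = 383/7 + (2/7)q; the wedge ps − pb = 50 gives 383/7 + (2/7)q − (1096/9 - (1/9)q) = 50, so q' = 295.
Then pb = 1096/9 − (1/9)·295 = 89 and ps = 383/7 + (2/7)·295 = 139.
Buyers' price falls by p* − pb = 103 − 89 = 14; sellers' price rises by ps − p* = 139 − 103 = 36.
So producers capture 36/50 = 0.72 of each unit of subsidy.

Producer share = 0.72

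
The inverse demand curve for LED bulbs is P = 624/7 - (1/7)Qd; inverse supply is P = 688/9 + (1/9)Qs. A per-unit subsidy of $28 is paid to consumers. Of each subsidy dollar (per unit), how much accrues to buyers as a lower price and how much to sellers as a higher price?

Buyers gain $15.75 per unit; sellers gain $12.25 per unit

Pre-subsidy: 624/7 - (1/7)Q = 688/9 + (1/9)Q gives Q* = 50 and P* = 82.
With the rebate, buyers effectively pay Pb = Ps − 28, where Ps is the price sellers receive.
On the curves, Pb = 624/7 - (1/7)Q and Ps = 688/9 + (1/9)Q; the wedge Ps − Pb = 28 gives 688/9 + (1/9)Q − (624/7 - (1/7)Q) = 28, so Q' = 160.25.
Then Pb = 624/7 − (1/7)·160.25 = 66.25 and Ps = 688/9 + (1/9)·160.25 = 94.25.
Buyers' price falls by P* − Pb = 82 − 66.25 = 15.75; sellers' price rises by Ps − P* = 94.25 − 82 = 12.25.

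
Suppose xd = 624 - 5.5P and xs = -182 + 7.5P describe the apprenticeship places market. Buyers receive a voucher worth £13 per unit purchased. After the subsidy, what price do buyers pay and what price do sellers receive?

Pre-subsidy: 624 - 5.5P = -182 + 7.5P gives P* = 62, x* = 283.
With the rebate, buyers effectively pay Pb = Ps − 13, where Ps is the price sellers receive.
Demand in terms of Ps becomes xd = 624 − 5.5(Ps − 13) = 695.5 - 5.5Ps. Setting this equal to supply: 695.5 - 5.5Ps = -182 + 7.5Ps, so Ps = 67.5.
Buyers pay Pb = 67.5 − 13 = 54.5; x' = -182 + 7.5·67.5 = 324.25.

Buyers pay £54.5; sellers receive £67.5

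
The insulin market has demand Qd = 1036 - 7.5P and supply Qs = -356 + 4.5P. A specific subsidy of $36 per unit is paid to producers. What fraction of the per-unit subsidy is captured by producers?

Producer share = 0.625

Pre-subsidy: 1036 - 7.5P = -356 + 4.5P gives P* = 116, Q* = 166.
With the subsidy, sellers receive Ps = Pb + 36 for each unit, where Pb is the price buyers pay.
Supply in terms of Pb becomes Qs = -356 + 4.5(Pb + 36) = -194 + 4.5Pb. Setting this equal to demand: 1036 - 7.5Pb = -194 + 4.5Pb, so Pb = 102.5.
Sellers receive Ps = 102.5 + 36 = 138.5; Q' = 1036 − 7.5·102.5 = 267.25.
Buyers' price falls by P* − Pb = 116 − 102.5 = 13.5; sellers' price rises by Ps − P* = 138.5 − 116 = 22.5.
So producers capture 22.5/36 = 0.625 of each unit of subsidy.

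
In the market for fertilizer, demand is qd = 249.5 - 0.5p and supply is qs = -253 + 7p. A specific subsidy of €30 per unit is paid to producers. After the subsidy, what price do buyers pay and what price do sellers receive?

Pre-subsidy: 249.5 - 0.5p = -253 + 7p gives p* = 67, q* = 216.
With the subsidy, sellers receive ps = pb + 30 for each unit, where pb is the price buyers pay.
Supply in terms of pb becomes qs = -253 + 7(pb + 30) = -43 + 7pb. Setting this equal to demand: 249.5 - 0.5pb = -43 + 7pb, so pb = 39.
Sellers receive ps = 39 + 30 = 69; q' = 249.5 − 0.5·39 = 230.

Buyers pay €39; sellers receive €69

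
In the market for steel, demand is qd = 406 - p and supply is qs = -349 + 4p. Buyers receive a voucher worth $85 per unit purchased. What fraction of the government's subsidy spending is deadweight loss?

DWL / government spending = 2/19

Pre-subsidy: 406 - p = -349 + 4p gives p* = 151, q* = 255.
With the rebate, buyers effectively pay pb = ps − 85, where ps is the price sellers receive.
Demand in terms of ps becomes qd = 406 − 1(ps − 85) = 491 - ps. Setting this equal to supply: 491 - ps = -349 + 4ps, so ps = 168.
Buyers pay pb = 168 − 85 = 83; q' = -349 + 4·168 = 323.
ΔCS = ½(255 + 323)(151 − 83) = 19652; ΔPS = ½(255 + 323)(168 − 151) = 4913.
Government spending = 85 × 323 = 27455.
DWL = ½ × 85 × (323 − 255) = 2890; fraction = 2890 / 27455 = 2/19.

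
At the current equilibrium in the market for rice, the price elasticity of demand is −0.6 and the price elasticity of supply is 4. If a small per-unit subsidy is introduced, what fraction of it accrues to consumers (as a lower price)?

Consumer share = 20/23

For a small subsidy around the equilibrium, the benefit split depends on the relative slopes, which at a point are proportional to the elasticities.
Buyer share = εs/(εs + |εd|) = 4/(4 + 0.6) = 20/23; seller share = |εd|/(εs + |εd|) = 3/23.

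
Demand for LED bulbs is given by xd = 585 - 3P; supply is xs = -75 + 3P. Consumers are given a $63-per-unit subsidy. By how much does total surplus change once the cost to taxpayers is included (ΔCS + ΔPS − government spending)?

Net change in total surplus = -$2976.75

Pre-subsidy: 585 - 3P = -75 + 3P gives P* = 110, x* = 255.
With the rebate, buyers effectively pay Pb = Ps − 63, where Ps is the price sellers receive.
Demand in terms of Ps becomes xd = 585 − 3(Ps − 63) = 774 - 3Ps. Setting this equal to supply: 774 - 3Ps = -75 + 3Ps, so Ps = 141.5.
Buyers pay Pb = 141.5 − 63 = 78.5; x' = -75 + 3·141.5 = 349.5.
ΔCS = ½(255 + 349.5)(110 − 78.5) = 9520.875; ΔPS = ½(255 + 349.5)(141.5 − 110) = 9520.875.
Government spending = 63 × 349.5 = 22018.5.
Net change = 9520.875 + 9520.875 − 22018.5 = -2976.75. The loss equals the DWL triangle ½·63·94.5.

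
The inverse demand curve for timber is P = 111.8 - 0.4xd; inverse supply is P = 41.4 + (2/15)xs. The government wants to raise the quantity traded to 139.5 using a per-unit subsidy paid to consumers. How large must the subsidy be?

At x = 139.5, from the demand curve buyers pay Pb = 111.8 − 0.4·139.5 = 56; from the supply curve sellers need Ps = 41.4 + (2/15)·139.5 = 60.
The subsidy must fill the gap: s = Ps − Pb = 60 − 56 = 4.

Required subsidy s = 4 per unit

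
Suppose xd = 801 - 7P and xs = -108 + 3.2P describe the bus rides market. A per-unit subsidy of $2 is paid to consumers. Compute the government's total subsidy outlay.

Pre-subsidy: 801 - 7P = -108 + 3.2P gives P* = 1515/17, x* = 3012/17.
With the rebate, buyers effectively pay Pb = Ps − 2, where Ps is the price sellers receive.
Demand in terms of Ps becomes xd = 801 − 7(Ps − 2) = 815 - 7Ps. Setting this equal to supply: 815 - 7Ps = -108 + 3.2Ps, so Ps = 4615/51.
Buyers pay Pb = 4615/51 − 2 = 4513/51; x' = -108 + 3.2·(4615/51) = 9260/51.
Government outlay = subsidy × quantity = 2 × 9260/51 = 18520/51.

Government cost = 18520/51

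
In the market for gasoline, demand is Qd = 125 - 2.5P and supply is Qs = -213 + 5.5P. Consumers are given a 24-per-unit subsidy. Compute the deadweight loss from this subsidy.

Deadweight loss = 495

Pre-subsidy: 125 - 2.5P = -213 + 5.5P gives P* = 42.25, Q* = 19.375.
With the rebate, buyers effectively pay Pb = Ps − 24, where Ps is the price sellers receive.
Demand in terms of Ps becomes Qd = 125 − 2.5(Ps − 24) = 185 - 2.5Ps. Setting this equal to supply: 185 - 2.5Ps = -213 + 5.5Ps, so Ps = 49.75.
Buyers pay Pb = 49.75 − 24 = 25.75; Q' = -213 + 5.5·49.75 = 60.625.
The subsidy expands output by 60.625 − 19.375 = 41.25 past the efficient level; on those units the gap between marginal cost and willingness to pay runs from 0 up to 24.
DWL = ½ × 24 × 41.25 = 495.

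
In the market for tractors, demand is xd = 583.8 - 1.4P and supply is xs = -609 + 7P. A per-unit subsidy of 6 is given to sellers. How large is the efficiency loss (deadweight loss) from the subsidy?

Deadweight loss = 21

Pre-subsidy: 583.8 - 1.4P = -609 + 7P gives P* = 142, x* = 385.
With the subsidy, sellers receive Ps = Pb + 6 for each unit, where Pb is the price buyers pay.
Supply in terms of Pb becomes xs = -609 + 7(Pb + 6) = -567 + 7Pb. Setting this equal to demand: 583.8 - 1.4Pb = -567 + 7Pb, so Pb = 137.
Sellers receive Ps = 137 + 6 = 143; x' = 583.8 − 1.4·137 = 392.
The subsidy expands output by 392 − 385 = 7 past the efficient level; on those units the gap between marginal cost and willingness to pay runs from 0 up to 6.
DWL = ½ × 6 × 7 = 21.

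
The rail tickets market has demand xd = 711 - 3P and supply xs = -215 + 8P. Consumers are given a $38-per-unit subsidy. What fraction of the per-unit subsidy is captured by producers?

Pre-subsidy: 711 - 3P = -215 + 8P gives P* = 926/11, x* = 5043/11.
With the rebate, buyers effectively pay Pb = Ps − 38, where Ps is the price sellers receive.
Demand in terms of Ps becomes xd = 711 − 3(Ps − 38) = 825 - 3Ps. Setting this equal to supply: 825 - 3Ps = -215 + 8Ps, so Ps = 1040/11.
Buyers pay Pb = 1040/11 − 38 = 622/11; x' = -215 + 8·(1040/11) = 5955/11.
Buyers' price falls by P* − Pb = 926/11 − 622/11 = 304/11; sellers' price rises by Ps − P* = 1040/11 − 926/11 = 114/11.
So producers capture (114/11)/38 = 3/11 of each unit of subsidy.

Producer share = 3/11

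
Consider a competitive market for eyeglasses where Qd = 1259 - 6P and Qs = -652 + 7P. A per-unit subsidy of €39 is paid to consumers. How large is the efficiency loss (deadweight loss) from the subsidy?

Pre-subsidy: 1259 - 6P = -652 + 7P gives P* = 147, Q* = 377.
With the rebate, buyers effectively pay Pb = Ps − 39, where Ps is the price sellers receive.
Demand in terms of Ps becomes Qd = 1259 − 6(Ps − 39) = 1493 - 6Ps. Setting this equal to supply: 1493 - 6Ps = -652 + 7Ps, so Ps = 165.
Buyers pay Pb = 165 − 39 = 126; Q' = -652 + 7·165 = 503.
The subsidy expands output by 503 − 377 = 126 past the efficient level; on those units the gap between marginal cost and willingness to pay runs from 0 up to 39.
DWL = ½ × 39 × 126 = 2457.

Deadweight loss = €2457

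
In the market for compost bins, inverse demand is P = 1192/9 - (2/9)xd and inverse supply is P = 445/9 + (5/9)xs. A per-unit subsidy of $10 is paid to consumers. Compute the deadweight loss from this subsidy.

Deadweight loss = 450/7

Pre-subsidy: 1192/9 - (2/9)x = 445/9 + (5/9)x gives x* = 747/7 and P* = 6850/63.
With the rebate, buyers effectively pay Pb = Ps − 10, where Ps is the price sellers receive.
On the curves, Pb = 1192/9 - (2/9)x and Ps = 445/9 + (5/9)x; the wedge Ps − Pb = 10 gives 445/9 + (5/9)x − (1192/9 - (2/9)x) = 10, so x' = 837/7.
Then Pb = 1192/9 − (2/9)·(837/7) = 6670/63 and Ps = 445/9 + (5/9)·(837/7) = 7300/63.
The subsidy expands output by 837/7 − 747/7 = 90/7 past the efficient level; on those units the gap between marginal cost and willingness to pay runs from 0 up to 10.
DWL = ½ × 10 × 90/7 = 450/7.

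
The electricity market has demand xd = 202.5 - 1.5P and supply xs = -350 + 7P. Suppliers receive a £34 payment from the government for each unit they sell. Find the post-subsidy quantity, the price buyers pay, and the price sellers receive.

Pre-subsidy: 202.5 - 1.5P = -350 + 7P gives P* = 65, x* = 105.
With the subsidy, sellers receive Ps = Pb + 34 for each unit, where Pb is the price buyers pay.
Supply in terms of Pb becomes xs = -350 + 7(Pb + 34) = -112 + 7Pb. Setting this equal to demand: 202.5 - 1.5Pb = -112 + 7Pb, so Pb = 37.
Sellers receive Ps = 37 + 34 = 71; x' = 202.5 − 1.5·37 = 147.

x' = 147; buyers pay £37; sellers receive £71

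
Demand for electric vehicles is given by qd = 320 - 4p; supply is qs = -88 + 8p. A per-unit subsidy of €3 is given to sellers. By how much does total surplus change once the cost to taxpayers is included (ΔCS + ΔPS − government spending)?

Net change in total surplus = -€12

Pre-subsidy: 320 - 4p = -88 + 8p gives p* = 34, q* = 184.
With the subsidy, sellers receive ps = pb + 3 for each unit, where pb is the price buyers pay.
Supply in terms of pb becomes qs = -88 + 8(pb + 3) = -64 + 8pb. Setting this equal to demand: 320 - 4pb = -64 + 8pb, so pb = 32.
Sellers receive ps = 32 + 3 = 35; q' = 320 − 4·32 = 192.
ΔCS = ½(184 + 192)(34 − 32) = 376; ΔPS = ½(184 + 192)(35 − 34) = 188.
Government spending = 3 × 192 = 576.
Net change = 376 + 188 − 576 = -12. The loss equals the DWL triangle ½·3·8.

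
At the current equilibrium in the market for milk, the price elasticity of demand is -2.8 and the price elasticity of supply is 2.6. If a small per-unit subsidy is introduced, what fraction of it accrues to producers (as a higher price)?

For a small subsidy around the equilibrium, the benefit split depends on the relative slopes, which at a point are proportional to the elasticities.
Buyer share = εs/(εs + |εd|) = 2.6/(2.6 + 2.8) = 13/27; seller share = |εd|/(εs + |εd|) = 14/27.
So producers capture 14/27 of the subsidy.

Producer share = 14/27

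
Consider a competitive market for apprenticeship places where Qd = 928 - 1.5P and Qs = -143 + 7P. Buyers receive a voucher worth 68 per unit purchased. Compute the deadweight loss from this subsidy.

Pre-subsidy: 928 - 1.5P = -143 + 7P gives P* = 126, Q* = 739.
With the rebate, buyers effectively pay Pb = Ps − 68, where Ps is the price sellers receive.
Demand in terms of Ps becomes Qd = 928 − 1.5(Ps − 68) = 1030 - 1.5Ps. Setting this equal to supply: 1030 - 1.5Ps = -143 + 7Ps, so Ps = 138.
Buyers pay Pb = 138 − 68 = 70; Q' = -143 + 7·138 = 823.
The subsidy expands output by 823 − 739 = 84 past the efficient level; on those units the gap between marginal cost and willingness to pay runs from 0 up to 68.
DWL = ½ × 68 × 84 = 2856.

Deadweight loss = 2856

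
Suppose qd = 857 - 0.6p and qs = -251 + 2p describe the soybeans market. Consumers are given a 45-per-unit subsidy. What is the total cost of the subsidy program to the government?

Pre-subsidy: 857 - 0.6p = -251 + 2p gives p* = 5540/13, q* = 7817/13.
With the rebate, buyers effectively pay pb = ps − 45, where ps is the price sellers receive.
Demand in terms of ps becomes qd = 857 − 0.6(ps − 45) = 884 - 0.6ps. Setting this equal to supply: 884 - 0.6ps = -251 + 2ps, so ps = 5675/13.
Buyers pay pb = 5675/13 − 45 = 5090/13; q' = -251 + 2·(5675/13) = 8087/13.
Government outlay = subsidy × quantity = 45 × 8087/13 = 363915/13.

Government cost = 363915/13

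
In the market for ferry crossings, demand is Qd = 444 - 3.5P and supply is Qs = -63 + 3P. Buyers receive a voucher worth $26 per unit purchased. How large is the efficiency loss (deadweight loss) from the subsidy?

Deadweight loss = $546

Pre-subsidy: 444 - 3.5P = -63 + 3P gives P* = 78, Q* = 171.
With the rebate, buyers effectively pay Pb = Ps − 26, where Ps is the price sellers receive.
Demand in terms of Ps becomes Qd = 444 − 3.5(Ps − 26) = 535 - 3.5Ps. Setting this equal to supply: 535 - 3.5Ps = -63 + 3Ps, so Ps = 92.
Buyers pay Pb = 92 − 26 = 66; Q' = -63 + 3·92 = 213.
The subsidy expands output by 213 − 171 = 42 past the efficient level; on those units the gap between marginal cost and willingness to pay runs from 0 up to 26.
DWL = ½ × 26 × 42 = 546.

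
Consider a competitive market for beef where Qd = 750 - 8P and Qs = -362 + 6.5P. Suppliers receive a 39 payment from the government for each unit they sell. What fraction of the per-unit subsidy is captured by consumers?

Consumer share = 13/29

Pre-subsidy: 750 - 8P = -362 + 6.5P gives P* = 2224/29, Q* = 3958/29.
With the subsidy, sellers receive Ps = Pb + 39 for each unit, where Pb is the price buyers pay.
Supply in terms of Pb becomes Qs = -362 + 6.5(Pb + 39) = -108.5 + 6.5Pb. Setting this equal to demand: 750 - 8Pb = -108.5 + 6.5Pb, so Pb = 1717/29.
Sellers receive Ps = 1717/29 + 39 = 2848/29; Q' = 750 − 8·(1717/29) = 8014/29.
Buyers' price falls by P* − Pb = 2224/29 − 1717/29 = 507/29; sellers' price rises by Ps − P* = 2848/29 − 2224/29 = 624/29.
So consumers capture (507/29)/39 = 13/29 of each unit of subsidy.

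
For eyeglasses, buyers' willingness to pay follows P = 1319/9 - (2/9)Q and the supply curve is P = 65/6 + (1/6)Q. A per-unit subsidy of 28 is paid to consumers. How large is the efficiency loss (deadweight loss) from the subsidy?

Deadweight loss = 1008

Pre-subsidy: 1319/9 - (2/9)Q = 65/6 + (1/6)Q gives Q* = 349 and P* = 69.
With the rebate, buyers effectively pay Pb = Ps − 28, where Ps is the price sellers receive.
On the curves, Pb = 1319/9 - (2/9)Q and Ps = 65/6 + (1/6)Q; the wedge Ps − Pb = 28 gives 65/6 + (1/6)Q − (1319/9 - (2/9)Q) = 28, so Q' = 421.
Then Pb = 1319/9 − (2/9)·421 = 53 and Ps = 65/6 + (1/6)·421 = 81.
The subsidy expands output by 421 − 349 = 72 past the efficient level; on those units the gap between marginal cost and willingness to pay runs from 0 up to 28.
DWL = ½ × 28 × 72 = 1008.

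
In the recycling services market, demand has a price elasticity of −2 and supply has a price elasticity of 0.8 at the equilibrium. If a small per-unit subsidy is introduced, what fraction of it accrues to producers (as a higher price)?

Producer share = 5/7

For a small subsidy around the equilibrium, the benefit split depends on the relative slopes, which at a point are proportional to the elasticities.
Buyer share = εs/(εs + |εd|) = 0.8/(0.8 + 2) = 2/7; seller share = |εd|/(εs + |εd|) = 5/7.
So producers capture 5/7 of the subsidy.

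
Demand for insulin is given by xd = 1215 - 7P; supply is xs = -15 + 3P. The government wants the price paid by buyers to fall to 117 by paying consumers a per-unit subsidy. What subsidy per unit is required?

At a buyer price of 117, quantity demanded is 1215 − 7·117 = 396.
Sellers supply 396 only when they receive Ps with -15 + 3·Ps = 396, i.e. Ps = 137.
s = Ps − Pb = 137 − 117 = 20.

Required subsidy s = 20 per unit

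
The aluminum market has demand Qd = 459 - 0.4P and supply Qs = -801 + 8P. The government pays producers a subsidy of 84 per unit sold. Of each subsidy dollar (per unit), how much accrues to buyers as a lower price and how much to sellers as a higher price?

Pre-subsidy: 459 - 0.4P = -801 + 8P gives P* = 150, Q* = 399.
With the subsidy, sellers receive Ps = Pb + 84 for each unit, where Pb is the price buyers pay.
Supply in terms of Pb becomes Qs = -801 + 8(Pb + 84) = -129 + 8Pb. Setting this equal to demand: 459 - 0.4Pb = -129 + 8Pb, so Pb = 70.
Sellers receive Ps = 70 + 84 = 154; Q' = 459 − 0.4·70 = 431.
Buyers' price falls by P* − Pb = 150 − 70 = 80; sellers' price rises by Ps − P* = 154 − 150 = 4.

Buyers gain 80 per unit; sellers gain 4 per unit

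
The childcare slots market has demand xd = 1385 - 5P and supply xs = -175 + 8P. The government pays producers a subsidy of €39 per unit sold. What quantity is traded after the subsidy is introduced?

Pre-subsidy: 1385 - 5P = -175 + 8P gives P* = 120, x* = 785.
With the subsidy, sellers receive Ps = Pb + 39 for each unit, where Pb is the price buyers pay.
Supply in terms of Pb becomes xs = -175 + 8(Pb + 39) = 137 + 8Pb. Setting this equal to demand: 1385 - 5Pb = 137 + 8Pb, so Pb = 96.
Sellers receive Ps = 96 + 39 = 135; x' = 1385 − 5·96 = 905.

x' = 905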